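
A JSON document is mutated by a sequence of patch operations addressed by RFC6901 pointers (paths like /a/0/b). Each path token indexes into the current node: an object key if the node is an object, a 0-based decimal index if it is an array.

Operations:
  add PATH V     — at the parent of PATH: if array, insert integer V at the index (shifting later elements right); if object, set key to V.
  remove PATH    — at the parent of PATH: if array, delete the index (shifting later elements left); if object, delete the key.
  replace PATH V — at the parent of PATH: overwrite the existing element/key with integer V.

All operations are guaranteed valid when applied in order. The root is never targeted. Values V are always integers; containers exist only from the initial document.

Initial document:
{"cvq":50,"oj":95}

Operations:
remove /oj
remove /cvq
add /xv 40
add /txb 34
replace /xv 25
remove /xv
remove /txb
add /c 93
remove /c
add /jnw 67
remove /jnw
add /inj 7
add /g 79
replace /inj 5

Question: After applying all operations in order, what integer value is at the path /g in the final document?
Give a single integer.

Answer: 79

Derivation:
After op 1 (remove /oj): {"cvq":50}
After op 2 (remove /cvq): {}
After op 3 (add /xv 40): {"xv":40}
After op 4 (add /txb 34): {"txb":34,"xv":40}
After op 5 (replace /xv 25): {"txb":34,"xv":25}
After op 6 (remove /xv): {"txb":34}
After op 7 (remove /txb): {}
After op 8 (add /c 93): {"c":93}
After op 9 (remove /c): {}
After op 10 (add /jnw 67): {"jnw":67}
After op 11 (remove /jnw): {}
After op 12 (add /inj 7): {"inj":7}
After op 13 (add /g 79): {"g":79,"inj":7}
After op 14 (replace /inj 5): {"g":79,"inj":5}
Value at /g: 79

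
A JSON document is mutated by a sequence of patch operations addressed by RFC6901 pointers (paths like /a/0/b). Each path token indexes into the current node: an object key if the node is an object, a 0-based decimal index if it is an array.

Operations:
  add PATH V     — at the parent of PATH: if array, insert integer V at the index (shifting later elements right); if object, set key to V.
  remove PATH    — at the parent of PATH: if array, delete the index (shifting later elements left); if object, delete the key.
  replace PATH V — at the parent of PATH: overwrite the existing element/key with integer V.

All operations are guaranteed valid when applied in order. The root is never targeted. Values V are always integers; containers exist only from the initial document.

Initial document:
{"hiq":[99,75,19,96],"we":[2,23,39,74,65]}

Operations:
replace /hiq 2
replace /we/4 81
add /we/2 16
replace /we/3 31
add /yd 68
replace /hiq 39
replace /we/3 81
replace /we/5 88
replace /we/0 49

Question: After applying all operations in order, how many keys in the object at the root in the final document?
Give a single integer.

Answer: 3

Derivation:
After op 1 (replace /hiq 2): {"hiq":2,"we":[2,23,39,74,65]}
After op 2 (replace /we/4 81): {"hiq":2,"we":[2,23,39,74,81]}
After op 3 (add /we/2 16): {"hiq":2,"we":[2,23,16,39,74,81]}
After op 4 (replace /we/3 31): {"hiq":2,"we":[2,23,16,31,74,81]}
After op 5 (add /yd 68): {"hiq":2,"we":[2,23,16,31,74,81],"yd":68}
After op 6 (replace /hiq 39): {"hiq":39,"we":[2,23,16,31,74,81],"yd":68}
After op 7 (replace /we/3 81): {"hiq":39,"we":[2,23,16,81,74,81],"yd":68}
After op 8 (replace /we/5 88): {"hiq":39,"we":[2,23,16,81,74,88],"yd":68}
After op 9 (replace /we/0 49): {"hiq":39,"we":[49,23,16,81,74,88],"yd":68}
Size at the root: 3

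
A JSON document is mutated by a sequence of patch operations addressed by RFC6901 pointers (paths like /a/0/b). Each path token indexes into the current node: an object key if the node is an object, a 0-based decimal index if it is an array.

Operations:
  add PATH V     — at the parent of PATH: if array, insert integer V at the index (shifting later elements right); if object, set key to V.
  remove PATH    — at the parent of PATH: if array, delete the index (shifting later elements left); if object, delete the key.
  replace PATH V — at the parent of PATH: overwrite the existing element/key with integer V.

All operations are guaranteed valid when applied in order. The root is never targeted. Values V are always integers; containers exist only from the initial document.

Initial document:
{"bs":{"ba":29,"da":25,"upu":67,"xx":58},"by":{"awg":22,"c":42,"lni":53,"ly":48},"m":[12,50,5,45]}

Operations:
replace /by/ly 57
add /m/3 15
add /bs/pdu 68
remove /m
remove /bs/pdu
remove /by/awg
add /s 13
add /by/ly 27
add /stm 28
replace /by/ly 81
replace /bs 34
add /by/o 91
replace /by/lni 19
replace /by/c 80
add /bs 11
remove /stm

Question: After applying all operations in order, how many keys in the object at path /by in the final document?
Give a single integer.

After op 1 (replace /by/ly 57): {"bs":{"ba":29,"da":25,"upu":67,"xx":58},"by":{"awg":22,"c":42,"lni":53,"ly":57},"m":[12,50,5,45]}
After op 2 (add /m/3 15): {"bs":{"ba":29,"da":25,"upu":67,"xx":58},"by":{"awg":22,"c":42,"lni":53,"ly":57},"m":[12,50,5,15,45]}
After op 3 (add /bs/pdu 68): {"bs":{"ba":29,"da":25,"pdu":68,"upu":67,"xx":58},"by":{"awg":22,"c":42,"lni":53,"ly":57},"m":[12,50,5,15,45]}
After op 4 (remove /m): {"bs":{"ba":29,"da":25,"pdu":68,"upu":67,"xx":58},"by":{"awg":22,"c":42,"lni":53,"ly":57}}
After op 5 (remove /bs/pdu): {"bs":{"ba":29,"da":25,"upu":67,"xx":58},"by":{"awg":22,"c":42,"lni":53,"ly":57}}
After op 6 (remove /by/awg): {"bs":{"ba":29,"da":25,"upu":67,"xx":58},"by":{"c":42,"lni":53,"ly":57}}
After op 7 (add /s 13): {"bs":{"ba":29,"da":25,"upu":67,"xx":58},"by":{"c":42,"lni":53,"ly":57},"s":13}
After op 8 (add /by/ly 27): {"bs":{"ba":29,"da":25,"upu":67,"xx":58},"by":{"c":42,"lni":53,"ly":27},"s":13}
After op 9 (add /stm 28): {"bs":{"ba":29,"da":25,"upu":67,"xx":58},"by":{"c":42,"lni":53,"ly":27},"s":13,"stm":28}
After op 10 (replace /by/ly 81): {"bs":{"ba":29,"da":25,"upu":67,"xx":58},"by":{"c":42,"lni":53,"ly":81},"s":13,"stm":28}
After op 11 (replace /bs 34): {"bs":34,"by":{"c":42,"lni":53,"ly":81},"s":13,"stm":28}
After op 12 (add /by/o 91): {"bs":34,"by":{"c":42,"lni":53,"ly":81,"o":91},"s":13,"stm":28}
After op 13 (replace /by/lni 19): {"bs":34,"by":{"c":42,"lni":19,"ly":81,"o":91},"s":13,"stm":28}
After op 14 (replace /by/c 80): {"bs":34,"by":{"c":80,"lni":19,"ly":81,"o":91},"s":13,"stm":28}
After op 15 (add /bs 11): {"bs":11,"by":{"c":80,"lni":19,"ly":81,"o":91},"s":13,"stm":28}
After op 16 (remove /stm): {"bs":11,"by":{"c":80,"lni":19,"ly":81,"o":91},"s":13}
Size at path /by: 4

Answer: 4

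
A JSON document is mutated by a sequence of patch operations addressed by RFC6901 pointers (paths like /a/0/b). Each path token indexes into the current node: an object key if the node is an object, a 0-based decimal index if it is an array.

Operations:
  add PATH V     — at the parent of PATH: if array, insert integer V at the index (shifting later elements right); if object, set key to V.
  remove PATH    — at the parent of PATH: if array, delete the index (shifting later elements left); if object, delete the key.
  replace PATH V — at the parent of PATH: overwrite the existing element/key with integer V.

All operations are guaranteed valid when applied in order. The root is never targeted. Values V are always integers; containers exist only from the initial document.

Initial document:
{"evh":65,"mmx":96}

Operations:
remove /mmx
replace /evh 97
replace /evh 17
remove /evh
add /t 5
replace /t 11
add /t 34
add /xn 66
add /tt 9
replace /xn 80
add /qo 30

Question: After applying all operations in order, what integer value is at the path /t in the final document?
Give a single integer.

Answer: 34

Derivation:
After op 1 (remove /mmx): {"evh":65}
After op 2 (replace /evh 97): {"evh":97}
After op 3 (replace /evh 17): {"evh":17}
After op 4 (remove /evh): {}
After op 5 (add /t 5): {"t":5}
After op 6 (replace /t 11): {"t":11}
After op 7 (add /t 34): {"t":34}
After op 8 (add /xn 66): {"t":34,"xn":66}
After op 9 (add /tt 9): {"t":34,"tt":9,"xn":66}
After op 10 (replace /xn 80): {"t":34,"tt":9,"xn":80}
After op 11 (add /qo 30): {"qo":30,"t":34,"tt":9,"xn":80}
Value at /t: 34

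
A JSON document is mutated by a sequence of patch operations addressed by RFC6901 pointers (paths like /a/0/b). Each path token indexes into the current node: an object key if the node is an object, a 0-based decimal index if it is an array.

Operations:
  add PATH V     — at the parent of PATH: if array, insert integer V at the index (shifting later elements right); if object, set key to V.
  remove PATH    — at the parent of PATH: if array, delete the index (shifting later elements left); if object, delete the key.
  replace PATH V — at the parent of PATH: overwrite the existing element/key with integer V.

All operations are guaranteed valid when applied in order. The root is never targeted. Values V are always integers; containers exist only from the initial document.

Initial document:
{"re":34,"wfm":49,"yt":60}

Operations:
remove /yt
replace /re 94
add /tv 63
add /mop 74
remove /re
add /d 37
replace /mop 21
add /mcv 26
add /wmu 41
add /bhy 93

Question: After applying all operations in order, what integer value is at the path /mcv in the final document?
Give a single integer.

After op 1 (remove /yt): {"re":34,"wfm":49}
After op 2 (replace /re 94): {"re":94,"wfm":49}
After op 3 (add /tv 63): {"re":94,"tv":63,"wfm":49}
After op 4 (add /mop 74): {"mop":74,"re":94,"tv":63,"wfm":49}
After op 5 (remove /re): {"mop":74,"tv":63,"wfm":49}
After op 6 (add /d 37): {"d":37,"mop":74,"tv":63,"wfm":49}
After op 7 (replace /mop 21): {"d":37,"mop":21,"tv":63,"wfm":49}
After op 8 (add /mcv 26): {"d":37,"mcv":26,"mop":21,"tv":63,"wfm":49}
After op 9 (add /wmu 41): {"d":37,"mcv":26,"mop":21,"tv":63,"wfm":49,"wmu":41}
After op 10 (add /bhy 93): {"bhy":93,"d":37,"mcv":26,"mop":21,"tv":63,"wfm":49,"wmu":41}
Value at /mcv: 26

Answer: 26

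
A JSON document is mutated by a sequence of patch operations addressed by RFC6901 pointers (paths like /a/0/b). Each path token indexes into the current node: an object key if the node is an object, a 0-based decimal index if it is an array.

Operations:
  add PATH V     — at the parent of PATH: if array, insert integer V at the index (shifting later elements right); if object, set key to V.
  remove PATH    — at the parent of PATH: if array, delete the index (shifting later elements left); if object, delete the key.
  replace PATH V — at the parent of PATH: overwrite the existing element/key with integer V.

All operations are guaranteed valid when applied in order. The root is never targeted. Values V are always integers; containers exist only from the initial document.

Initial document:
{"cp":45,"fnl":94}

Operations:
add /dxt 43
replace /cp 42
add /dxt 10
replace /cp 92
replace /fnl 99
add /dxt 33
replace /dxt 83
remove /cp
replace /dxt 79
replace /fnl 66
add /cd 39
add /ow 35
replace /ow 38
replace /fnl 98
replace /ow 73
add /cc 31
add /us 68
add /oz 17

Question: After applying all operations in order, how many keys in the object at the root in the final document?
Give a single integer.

Answer: 7

Derivation:
After op 1 (add /dxt 43): {"cp":45,"dxt":43,"fnl":94}
After op 2 (replace /cp 42): {"cp":42,"dxt":43,"fnl":94}
After op 3 (add /dxt 10): {"cp":42,"dxt":10,"fnl":94}
After op 4 (replace /cp 92): {"cp":92,"dxt":10,"fnl":94}
After op 5 (replace /fnl 99): {"cp":92,"dxt":10,"fnl":99}
After op 6 (add /dxt 33): {"cp":92,"dxt":33,"fnl":99}
After op 7 (replace /dxt 83): {"cp":92,"dxt":83,"fnl":99}
After op 8 (remove /cp): {"dxt":83,"fnl":99}
After op 9 (replace /dxt 79): {"dxt":79,"fnl":99}
After op 10 (replace /fnl 66): {"dxt":79,"fnl":66}
After op 11 (add /cd 39): {"cd":39,"dxt":79,"fnl":66}
After op 12 (add /ow 35): {"cd":39,"dxt":79,"fnl":66,"ow":35}
After op 13 (replace /ow 38): {"cd":39,"dxt":79,"fnl":66,"ow":38}
After op 14 (replace /fnl 98): {"cd":39,"dxt":79,"fnl":98,"ow":38}
After op 15 (replace /ow 73): {"cd":39,"dxt":79,"fnl":98,"ow":73}
After op 16 (add /cc 31): {"cc":31,"cd":39,"dxt":79,"fnl":98,"ow":73}
After op 17 (add /us 68): {"cc":31,"cd":39,"dxt":79,"fnl":98,"ow":73,"us":68}
After op 18 (add /oz 17): {"cc":31,"cd":39,"dxt":79,"fnl":98,"ow":73,"oz":17,"us":68}
Size at the root: 7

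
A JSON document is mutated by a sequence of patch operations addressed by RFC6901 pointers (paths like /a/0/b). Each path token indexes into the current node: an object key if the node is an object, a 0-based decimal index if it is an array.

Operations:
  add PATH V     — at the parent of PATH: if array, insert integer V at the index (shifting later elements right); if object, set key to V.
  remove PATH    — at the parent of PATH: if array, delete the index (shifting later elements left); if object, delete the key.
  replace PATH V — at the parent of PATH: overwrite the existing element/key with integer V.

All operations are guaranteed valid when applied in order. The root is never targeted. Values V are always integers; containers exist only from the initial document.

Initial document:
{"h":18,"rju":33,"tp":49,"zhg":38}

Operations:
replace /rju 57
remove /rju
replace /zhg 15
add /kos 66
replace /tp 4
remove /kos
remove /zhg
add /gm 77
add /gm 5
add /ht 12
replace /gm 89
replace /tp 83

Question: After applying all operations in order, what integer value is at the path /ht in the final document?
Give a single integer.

After op 1 (replace /rju 57): {"h":18,"rju":57,"tp":49,"zhg":38}
After op 2 (remove /rju): {"h":18,"tp":49,"zhg":38}
After op 3 (replace /zhg 15): {"h":18,"tp":49,"zhg":15}
After op 4 (add /kos 66): {"h":18,"kos":66,"tp":49,"zhg":15}
After op 5 (replace /tp 4): {"h":18,"kos":66,"tp":4,"zhg":15}
After op 6 (remove /kos): {"h":18,"tp":4,"zhg":15}
After op 7 (remove /zhg): {"h":18,"tp":4}
After op 8 (add /gm 77): {"gm":77,"h":18,"tp":4}
After op 9 (add /gm 5): {"gm":5,"h":18,"tp":4}
After op 10 (add /ht 12): {"gm":5,"h":18,"ht":12,"tp":4}
After op 11 (replace /gm 89): {"gm":89,"h":18,"ht":12,"tp":4}
After op 12 (replace /tp 83): {"gm":89,"h":18,"ht":12,"tp":83}
Value at /ht: 12

Answer: 12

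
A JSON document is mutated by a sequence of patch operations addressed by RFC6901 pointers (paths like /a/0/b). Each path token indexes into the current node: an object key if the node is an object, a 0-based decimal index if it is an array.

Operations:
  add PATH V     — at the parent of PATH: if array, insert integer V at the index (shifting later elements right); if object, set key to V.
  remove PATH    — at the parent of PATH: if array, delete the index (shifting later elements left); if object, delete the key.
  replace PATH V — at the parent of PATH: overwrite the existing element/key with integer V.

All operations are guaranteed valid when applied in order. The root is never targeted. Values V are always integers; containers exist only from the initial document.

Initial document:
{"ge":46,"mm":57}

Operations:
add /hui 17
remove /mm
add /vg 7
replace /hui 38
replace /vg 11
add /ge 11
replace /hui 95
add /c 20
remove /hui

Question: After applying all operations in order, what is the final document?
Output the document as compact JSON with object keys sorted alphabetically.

Answer: {"c":20,"ge":11,"vg":11}

Derivation:
After op 1 (add /hui 17): {"ge":46,"hui":17,"mm":57}
After op 2 (remove /mm): {"ge":46,"hui":17}
After op 3 (add /vg 7): {"ge":46,"hui":17,"vg":7}
After op 4 (replace /hui 38): {"ge":46,"hui":38,"vg":7}
After op 5 (replace /vg 11): {"ge":46,"hui":38,"vg":11}
After op 6 (add /ge 11): {"ge":11,"hui":38,"vg":11}
After op 7 (replace /hui 95): {"ge":11,"hui":95,"vg":11}
After op 8 (add /c 20): {"c":20,"ge":11,"hui":95,"vg":11}
After op 9 (remove /hui): {"c":20,"ge":11,"vg":11}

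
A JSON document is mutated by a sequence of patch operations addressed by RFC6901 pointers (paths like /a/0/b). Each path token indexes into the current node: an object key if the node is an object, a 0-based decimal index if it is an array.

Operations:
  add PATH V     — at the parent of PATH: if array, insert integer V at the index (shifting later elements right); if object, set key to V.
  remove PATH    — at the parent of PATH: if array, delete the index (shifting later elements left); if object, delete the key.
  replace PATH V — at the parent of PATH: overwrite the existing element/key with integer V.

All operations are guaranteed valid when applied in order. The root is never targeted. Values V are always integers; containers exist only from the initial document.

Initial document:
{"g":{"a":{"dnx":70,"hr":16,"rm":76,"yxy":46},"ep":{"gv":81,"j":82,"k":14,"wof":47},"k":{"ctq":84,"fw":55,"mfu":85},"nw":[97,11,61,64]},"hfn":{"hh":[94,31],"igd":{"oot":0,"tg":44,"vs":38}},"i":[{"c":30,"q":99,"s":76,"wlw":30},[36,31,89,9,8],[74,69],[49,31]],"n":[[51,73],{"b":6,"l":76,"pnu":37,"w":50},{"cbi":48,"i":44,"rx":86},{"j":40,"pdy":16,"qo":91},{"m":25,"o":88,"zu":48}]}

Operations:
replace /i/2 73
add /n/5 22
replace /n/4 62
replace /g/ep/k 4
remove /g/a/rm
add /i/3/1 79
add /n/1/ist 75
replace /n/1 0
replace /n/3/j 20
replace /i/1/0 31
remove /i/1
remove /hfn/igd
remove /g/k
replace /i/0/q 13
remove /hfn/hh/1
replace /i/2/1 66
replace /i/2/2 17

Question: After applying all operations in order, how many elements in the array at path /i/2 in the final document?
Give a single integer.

After op 1 (replace /i/2 73): {"g":{"a":{"dnx":70,"hr":16,"rm":76,"yxy":46},"ep":{"gv":81,"j":82,"k":14,"wof":47},"k":{"ctq":84,"fw":55,"mfu":85},"nw":[97,11,61,64]},"hfn":{"hh":[94,31],"igd":{"oot":0,"tg":44,"vs":38}},"i":[{"c":30,"q":99,"s":76,"wlw":30},[36,31,89,9,8],73,[49,31]],"n":[[51,73],{"b":6,"l":76,"pnu":37,"w":50},{"cbi":48,"i":44,"rx":86},{"j":40,"pdy":16,"qo":91},{"m":25,"o":88,"zu":48}]}
After op 2 (add /n/5 22): {"g":{"a":{"dnx":70,"hr":16,"rm":76,"yxy":46},"ep":{"gv":81,"j":82,"k":14,"wof":47},"k":{"ctq":84,"fw":55,"mfu":85},"nw":[97,11,61,64]},"hfn":{"hh":[94,31],"igd":{"oot":0,"tg":44,"vs":38}},"i":[{"c":30,"q":99,"s":76,"wlw":30},[36,31,89,9,8],73,[49,31]],"n":[[51,73],{"b":6,"l":76,"pnu":37,"w":50},{"cbi":48,"i":44,"rx":86},{"j":40,"pdy":16,"qo":91},{"m":25,"o":88,"zu":48},22]}
After op 3 (replace /n/4 62): {"g":{"a":{"dnx":70,"hr":16,"rm":76,"yxy":46},"ep":{"gv":81,"j":82,"k":14,"wof":47},"k":{"ctq":84,"fw":55,"mfu":85},"nw":[97,11,61,64]},"hfn":{"hh":[94,31],"igd":{"oot":0,"tg":44,"vs":38}},"i":[{"c":30,"q":99,"s":76,"wlw":30},[36,31,89,9,8],73,[49,31]],"n":[[51,73],{"b":6,"l":76,"pnu":37,"w":50},{"cbi":48,"i":44,"rx":86},{"j":40,"pdy":16,"qo":91},62,22]}
After op 4 (replace /g/ep/k 4): {"g":{"a":{"dnx":70,"hr":16,"rm":76,"yxy":46},"ep":{"gv":81,"j":82,"k":4,"wof":47},"k":{"ctq":84,"fw":55,"mfu":85},"nw":[97,11,61,64]},"hfn":{"hh":[94,31],"igd":{"oot":0,"tg":44,"vs":38}},"i":[{"c":30,"q":99,"s":76,"wlw":30},[36,31,89,9,8],73,[49,31]],"n":[[51,73],{"b":6,"l":76,"pnu":37,"w":50},{"cbi":48,"i":44,"rx":86},{"j":40,"pdy":16,"qo":91},62,22]}
After op 5 (remove /g/a/rm): {"g":{"a":{"dnx":70,"hr":16,"yxy":46},"ep":{"gv":81,"j":82,"k":4,"wof":47},"k":{"ctq":84,"fw":55,"mfu":85},"nw":[97,11,61,64]},"hfn":{"hh":[94,31],"igd":{"oot":0,"tg":44,"vs":38}},"i":[{"c":30,"q":99,"s":76,"wlw":30},[36,31,89,9,8],73,[49,31]],"n":[[51,73],{"b":6,"l":76,"pnu":37,"w":50},{"cbi":48,"i":44,"rx":86},{"j":40,"pdy":16,"qo":91},62,22]}
After op 6 (add /i/3/1 79): {"g":{"a":{"dnx":70,"hr":16,"yxy":46},"ep":{"gv":81,"j":82,"k":4,"wof":47},"k":{"ctq":84,"fw":55,"mfu":85},"nw":[97,11,61,64]},"hfn":{"hh":[94,31],"igd":{"oot":0,"tg":44,"vs":38}},"i":[{"c":30,"q":99,"s":76,"wlw":30},[36,31,89,9,8],73,[49,79,31]],"n":[[51,73],{"b":6,"l":76,"pnu":37,"w":50},{"cbi":48,"i":44,"rx":86},{"j":40,"pdy":16,"qo":91},62,22]}
After op 7 (add /n/1/ist 75): {"g":{"a":{"dnx":70,"hr":16,"yxy":46},"ep":{"gv":81,"j":82,"k":4,"wof":47},"k":{"ctq":84,"fw":55,"mfu":85},"nw":[97,11,61,64]},"hfn":{"hh":[94,31],"igd":{"oot":0,"tg":44,"vs":38}},"i":[{"c":30,"q":99,"s":76,"wlw":30},[36,31,89,9,8],73,[49,79,31]],"n":[[51,73],{"b":6,"ist":75,"l":76,"pnu":37,"w":50},{"cbi":48,"i":44,"rx":86},{"j":40,"pdy":16,"qo":91},62,22]}
After op 8 (replace /n/1 0): {"g":{"a":{"dnx":70,"hr":16,"yxy":46},"ep":{"gv":81,"j":82,"k":4,"wof":47},"k":{"ctq":84,"fw":55,"mfu":85},"nw":[97,11,61,64]},"hfn":{"hh":[94,31],"igd":{"oot":0,"tg":44,"vs":38}},"i":[{"c":30,"q":99,"s":76,"wlw":30},[36,31,89,9,8],73,[49,79,31]],"n":[[51,73],0,{"cbi":48,"i":44,"rx":86},{"j":40,"pdy":16,"qo":91},62,22]}
After op 9 (replace /n/3/j 20): {"g":{"a":{"dnx":70,"hr":16,"yxy":46},"ep":{"gv":81,"j":82,"k":4,"wof":47},"k":{"ctq":84,"fw":55,"mfu":85},"nw":[97,11,61,64]},"hfn":{"hh":[94,31],"igd":{"oot":0,"tg":44,"vs":38}},"i":[{"c":30,"q":99,"s":76,"wlw":30},[36,31,89,9,8],73,[49,79,31]],"n":[[51,73],0,{"cbi":48,"i":44,"rx":86},{"j":20,"pdy":16,"qo":91},62,22]}
After op 10 (replace /i/1/0 31): {"g":{"a":{"dnx":70,"hr":16,"yxy":46},"ep":{"gv":81,"j":82,"k":4,"wof":47},"k":{"ctq":84,"fw":55,"mfu":85},"nw":[97,11,61,64]},"hfn":{"hh":[94,31],"igd":{"oot":0,"tg":44,"vs":38}},"i":[{"c":30,"q":99,"s":76,"wlw":30},[31,31,89,9,8],73,[49,79,31]],"n":[[51,73],0,{"cbi":48,"i":44,"rx":86},{"j":20,"pdy":16,"qo":91},62,22]}
After op 11 (remove /i/1): {"g":{"a":{"dnx":70,"hr":16,"yxy":46},"ep":{"gv":81,"j":82,"k":4,"wof":47},"k":{"ctq":84,"fw":55,"mfu":85},"nw":[97,11,61,64]},"hfn":{"hh":[94,31],"igd":{"oot":0,"tg":44,"vs":38}},"i":[{"c":30,"q":99,"s":76,"wlw":30},73,[49,79,31]],"n":[[51,73],0,{"cbi":48,"i":44,"rx":86},{"j":20,"pdy":16,"qo":91},62,22]}
After op 12 (remove /hfn/igd): {"g":{"a":{"dnx":70,"hr":16,"yxy":46},"ep":{"gv":81,"j":82,"k":4,"wof":47},"k":{"ctq":84,"fw":55,"mfu":85},"nw":[97,11,61,64]},"hfn":{"hh":[94,31]},"i":[{"c":30,"q":99,"s":76,"wlw":30},73,[49,79,31]],"n":[[51,73],0,{"cbi":48,"i":44,"rx":86},{"j":20,"pdy":16,"qo":91},62,22]}
After op 13 (remove /g/k): {"g":{"a":{"dnx":70,"hr":16,"yxy":46},"ep":{"gv":81,"j":82,"k":4,"wof":47},"nw":[97,11,61,64]},"hfn":{"hh":[94,31]},"i":[{"c":30,"q":99,"s":76,"wlw":30},73,[49,79,31]],"n":[[51,73],0,{"cbi":48,"i":44,"rx":86},{"j":20,"pdy":16,"qo":91},62,22]}
After op 14 (replace /i/0/q 13): {"g":{"a":{"dnx":70,"hr":16,"yxy":46},"ep":{"gv":81,"j":82,"k":4,"wof":47},"nw":[97,11,61,64]},"hfn":{"hh":[94,31]},"i":[{"c":30,"q":13,"s":76,"wlw":30},73,[49,79,31]],"n":[[51,73],0,{"cbi":48,"i":44,"rx":86},{"j":20,"pdy":16,"qo":91},62,22]}
After op 15 (remove /hfn/hh/1): {"g":{"a":{"dnx":70,"hr":16,"yxy":46},"ep":{"gv":81,"j":82,"k":4,"wof":47},"nw":[97,11,61,64]},"hfn":{"hh":[94]},"i":[{"c":30,"q":13,"s":76,"wlw":30},73,[49,79,31]],"n":[[51,73],0,{"cbi":48,"i":44,"rx":86},{"j":20,"pdy":16,"qo":91},62,22]}
After op 16 (replace /i/2/1 66): {"g":{"a":{"dnx":70,"hr":16,"yxy":46},"ep":{"gv":81,"j":82,"k":4,"wof":47},"nw":[97,11,61,64]},"hfn":{"hh":[94]},"i":[{"c":30,"q":13,"s":76,"wlw":30},73,[49,66,31]],"n":[[51,73],0,{"cbi":48,"i":44,"rx":86},{"j":20,"pdy":16,"qo":91},62,22]}
After op 17 (replace /i/2/2 17): {"g":{"a":{"dnx":70,"hr":16,"yxy":46},"ep":{"gv":81,"j":82,"k":4,"wof":47},"nw":[97,11,61,64]},"hfn":{"hh":[94]},"i":[{"c":30,"q":13,"s":76,"wlw":30},73,[49,66,17]],"n":[[51,73],0,{"cbi":48,"i":44,"rx":86},{"j":20,"pdy":16,"qo":91},62,22]}
Size at path /i/2: 3

Answer: 3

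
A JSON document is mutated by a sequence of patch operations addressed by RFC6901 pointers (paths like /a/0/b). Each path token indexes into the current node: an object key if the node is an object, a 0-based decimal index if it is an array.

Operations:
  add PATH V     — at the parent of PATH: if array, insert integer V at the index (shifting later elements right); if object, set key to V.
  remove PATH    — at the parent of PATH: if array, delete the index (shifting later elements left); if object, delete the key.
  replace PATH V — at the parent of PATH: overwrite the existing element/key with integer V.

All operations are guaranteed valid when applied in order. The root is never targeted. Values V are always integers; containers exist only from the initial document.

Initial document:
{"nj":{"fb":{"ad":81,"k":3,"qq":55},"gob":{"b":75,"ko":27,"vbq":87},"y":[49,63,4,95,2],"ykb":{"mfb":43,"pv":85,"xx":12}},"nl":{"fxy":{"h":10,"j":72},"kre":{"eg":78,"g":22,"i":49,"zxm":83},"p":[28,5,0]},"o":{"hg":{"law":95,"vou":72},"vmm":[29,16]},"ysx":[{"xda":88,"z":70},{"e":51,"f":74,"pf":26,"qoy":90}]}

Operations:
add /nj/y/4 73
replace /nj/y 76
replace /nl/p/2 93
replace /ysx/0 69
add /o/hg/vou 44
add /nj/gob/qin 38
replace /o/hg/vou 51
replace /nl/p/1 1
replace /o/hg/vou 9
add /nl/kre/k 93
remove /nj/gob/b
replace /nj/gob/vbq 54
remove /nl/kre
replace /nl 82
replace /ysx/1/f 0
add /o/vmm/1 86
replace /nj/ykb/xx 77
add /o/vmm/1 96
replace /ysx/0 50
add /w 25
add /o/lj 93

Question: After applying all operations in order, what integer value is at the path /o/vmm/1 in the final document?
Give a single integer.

After op 1 (add /nj/y/4 73): {"nj":{"fb":{"ad":81,"k":3,"qq":55},"gob":{"b":75,"ko":27,"vbq":87},"y":[49,63,4,95,73,2],"ykb":{"mfb":43,"pv":85,"xx":12}},"nl":{"fxy":{"h":10,"j":72},"kre":{"eg":78,"g":22,"i":49,"zxm":83},"p":[28,5,0]},"o":{"hg":{"law":95,"vou":72},"vmm":[29,16]},"ysx":[{"xda":88,"z":70},{"e":51,"f":74,"pf":26,"qoy":90}]}
After op 2 (replace /nj/y 76): {"nj":{"fb":{"ad":81,"k":3,"qq":55},"gob":{"b":75,"ko":27,"vbq":87},"y":76,"ykb":{"mfb":43,"pv":85,"xx":12}},"nl":{"fxy":{"h":10,"j":72},"kre":{"eg":78,"g":22,"i":49,"zxm":83},"p":[28,5,0]},"o":{"hg":{"law":95,"vou":72},"vmm":[29,16]},"ysx":[{"xda":88,"z":70},{"e":51,"f":74,"pf":26,"qoy":90}]}
After op 3 (replace /nl/p/2 93): {"nj":{"fb":{"ad":81,"k":3,"qq":55},"gob":{"b":75,"ko":27,"vbq":87},"y":76,"ykb":{"mfb":43,"pv":85,"xx":12}},"nl":{"fxy":{"h":10,"j":72},"kre":{"eg":78,"g":22,"i":49,"zxm":83},"p":[28,5,93]},"o":{"hg":{"law":95,"vou":72},"vmm":[29,16]},"ysx":[{"xda":88,"z":70},{"e":51,"f":74,"pf":26,"qoy":90}]}
After op 4 (replace /ysx/0 69): {"nj":{"fb":{"ad":81,"k":3,"qq":55},"gob":{"b":75,"ko":27,"vbq":87},"y":76,"ykb":{"mfb":43,"pv":85,"xx":12}},"nl":{"fxy":{"h":10,"j":72},"kre":{"eg":78,"g":22,"i":49,"zxm":83},"p":[28,5,93]},"o":{"hg":{"law":95,"vou":72},"vmm":[29,16]},"ysx":[69,{"e":51,"f":74,"pf":26,"qoy":90}]}
After op 5 (add /o/hg/vou 44): {"nj":{"fb":{"ad":81,"k":3,"qq":55},"gob":{"b":75,"ko":27,"vbq":87},"y":76,"ykb":{"mfb":43,"pv":85,"xx":12}},"nl":{"fxy":{"h":10,"j":72},"kre":{"eg":78,"g":22,"i":49,"zxm":83},"p":[28,5,93]},"o":{"hg":{"law":95,"vou":44},"vmm":[29,16]},"ysx":[69,{"e":51,"f":74,"pf":26,"qoy":90}]}
After op 6 (add /nj/gob/qin 38): {"nj":{"fb":{"ad":81,"k":3,"qq":55},"gob":{"b":75,"ko":27,"qin":38,"vbq":87},"y":76,"ykb":{"mfb":43,"pv":85,"xx":12}},"nl":{"fxy":{"h":10,"j":72},"kre":{"eg":78,"g":22,"i":49,"zxm":83},"p":[28,5,93]},"o":{"hg":{"law":95,"vou":44},"vmm":[29,16]},"ysx":[69,{"e":51,"f":74,"pf":26,"qoy":90}]}
After op 7 (replace /o/hg/vou 51): {"nj":{"fb":{"ad":81,"k":3,"qq":55},"gob":{"b":75,"ko":27,"qin":38,"vbq":87},"y":76,"ykb":{"mfb":43,"pv":85,"xx":12}},"nl":{"fxy":{"h":10,"j":72},"kre":{"eg":78,"g":22,"i":49,"zxm":83},"p":[28,5,93]},"o":{"hg":{"law":95,"vou":51},"vmm":[29,16]},"ysx":[69,{"e":51,"f":74,"pf":26,"qoy":90}]}
After op 8 (replace /nl/p/1 1): {"nj":{"fb":{"ad":81,"k":3,"qq":55},"gob":{"b":75,"ko":27,"qin":38,"vbq":87},"y":76,"ykb":{"mfb":43,"pv":85,"xx":12}},"nl":{"fxy":{"h":10,"j":72},"kre":{"eg":78,"g":22,"i":49,"zxm":83},"p":[28,1,93]},"o":{"hg":{"law":95,"vou":51},"vmm":[29,16]},"ysx":[69,{"e":51,"f":74,"pf":26,"qoy":90}]}
After op 9 (replace /o/hg/vou 9): {"nj":{"fb":{"ad":81,"k":3,"qq":55},"gob":{"b":75,"ko":27,"qin":38,"vbq":87},"y":76,"ykb":{"mfb":43,"pv":85,"xx":12}},"nl":{"fxy":{"h":10,"j":72},"kre":{"eg":78,"g":22,"i":49,"zxm":83},"p":[28,1,93]},"o":{"hg":{"law":95,"vou":9},"vmm":[29,16]},"ysx":[69,{"e":51,"f":74,"pf":26,"qoy":90}]}
After op 10 (add /nl/kre/k 93): {"nj":{"fb":{"ad":81,"k":3,"qq":55},"gob":{"b":75,"ko":27,"qin":38,"vbq":87},"y":76,"ykb":{"mfb":43,"pv":85,"xx":12}},"nl":{"fxy":{"h":10,"j":72},"kre":{"eg":78,"g":22,"i":49,"k":93,"zxm":83},"p":[28,1,93]},"o":{"hg":{"law":95,"vou":9},"vmm":[29,16]},"ysx":[69,{"e":51,"f":74,"pf":26,"qoy":90}]}
After op 11 (remove /nj/gob/b): {"nj":{"fb":{"ad":81,"k":3,"qq":55},"gob":{"ko":27,"qin":38,"vbq":87},"y":76,"ykb":{"mfb":43,"pv":85,"xx":12}},"nl":{"fxy":{"h":10,"j":72},"kre":{"eg":78,"g":22,"i":49,"k":93,"zxm":83},"p":[28,1,93]},"o":{"hg":{"law":95,"vou":9},"vmm":[29,16]},"ysx":[69,{"e":51,"f":74,"pf":26,"qoy":90}]}
After op 12 (replace /nj/gob/vbq 54): {"nj":{"fb":{"ad":81,"k":3,"qq":55},"gob":{"ko":27,"qin":38,"vbq":54},"y":76,"ykb":{"mfb":43,"pv":85,"xx":12}},"nl":{"fxy":{"h":10,"j":72},"kre":{"eg":78,"g":22,"i":49,"k":93,"zxm":83},"p":[28,1,93]},"o":{"hg":{"law":95,"vou":9},"vmm":[29,16]},"ysx":[69,{"e":51,"f":74,"pf":26,"qoy":90}]}
After op 13 (remove /nl/kre): {"nj":{"fb":{"ad":81,"k":3,"qq":55},"gob":{"ko":27,"qin":38,"vbq":54},"y":76,"ykb":{"mfb":43,"pv":85,"xx":12}},"nl":{"fxy":{"h":10,"j":72},"p":[28,1,93]},"o":{"hg":{"law":95,"vou":9},"vmm":[29,16]},"ysx":[69,{"e":51,"f":74,"pf":26,"qoy":90}]}
After op 14 (replace /nl 82): {"nj":{"fb":{"ad":81,"k":3,"qq":55},"gob":{"ko":27,"qin":38,"vbq":54},"y":76,"ykb":{"mfb":43,"pv":85,"xx":12}},"nl":82,"o":{"hg":{"law":95,"vou":9},"vmm":[29,16]},"ysx":[69,{"e":51,"f":74,"pf":26,"qoy":90}]}
After op 15 (replace /ysx/1/f 0): {"nj":{"fb":{"ad":81,"k":3,"qq":55},"gob":{"ko":27,"qin":38,"vbq":54},"y":76,"ykb":{"mfb":43,"pv":85,"xx":12}},"nl":82,"o":{"hg":{"law":95,"vou":9},"vmm":[29,16]},"ysx":[69,{"e":51,"f":0,"pf":26,"qoy":90}]}
After op 16 (add /o/vmm/1 86): {"nj":{"fb":{"ad":81,"k":3,"qq":55},"gob":{"ko":27,"qin":38,"vbq":54},"y":76,"ykb":{"mfb":43,"pv":85,"xx":12}},"nl":82,"o":{"hg":{"law":95,"vou":9},"vmm":[29,86,16]},"ysx":[69,{"e":51,"f":0,"pf":26,"qoy":90}]}
After op 17 (replace /nj/ykb/xx 77): {"nj":{"fb":{"ad":81,"k":3,"qq":55},"gob":{"ko":27,"qin":38,"vbq":54},"y":76,"ykb":{"mfb":43,"pv":85,"xx":77}},"nl":82,"o":{"hg":{"law":95,"vou":9},"vmm":[29,86,16]},"ysx":[69,{"e":51,"f":0,"pf":26,"qoy":90}]}
After op 18 (add /o/vmm/1 96): {"nj":{"fb":{"ad":81,"k":3,"qq":55},"gob":{"ko":27,"qin":38,"vbq":54},"y":76,"ykb":{"mfb":43,"pv":85,"xx":77}},"nl":82,"o":{"hg":{"law":95,"vou":9},"vmm":[29,96,86,16]},"ysx":[69,{"e":51,"f":0,"pf":26,"qoy":90}]}
After op 19 (replace /ysx/0 50): {"nj":{"fb":{"ad":81,"k":3,"qq":55},"gob":{"ko":27,"qin":38,"vbq":54},"y":76,"ykb":{"mfb":43,"pv":85,"xx":77}},"nl":82,"o":{"hg":{"law":95,"vou":9},"vmm":[29,96,86,16]},"ysx":[50,{"e":51,"f":0,"pf":26,"qoy":90}]}
After op 20 (add /w 25): {"nj":{"fb":{"ad":81,"k":3,"qq":55},"gob":{"ko":27,"qin":38,"vbq":54},"y":76,"ykb":{"mfb":43,"pv":85,"xx":77}},"nl":82,"o":{"hg":{"law":95,"vou":9},"vmm":[29,96,86,16]},"w":25,"ysx":[50,{"e":51,"f":0,"pf":26,"qoy":90}]}
After op 21 (add /o/lj 93): {"nj":{"fb":{"ad":81,"k":3,"qq":55},"gob":{"ko":27,"qin":38,"vbq":54},"y":76,"ykb":{"mfb":43,"pv":85,"xx":77}},"nl":82,"o":{"hg":{"law":95,"vou":9},"lj":93,"vmm":[29,96,86,16]},"w":25,"ysx":[50,{"e":51,"f":0,"pf":26,"qoy":90}]}
Value at /o/vmm/1: 96

Answer: 96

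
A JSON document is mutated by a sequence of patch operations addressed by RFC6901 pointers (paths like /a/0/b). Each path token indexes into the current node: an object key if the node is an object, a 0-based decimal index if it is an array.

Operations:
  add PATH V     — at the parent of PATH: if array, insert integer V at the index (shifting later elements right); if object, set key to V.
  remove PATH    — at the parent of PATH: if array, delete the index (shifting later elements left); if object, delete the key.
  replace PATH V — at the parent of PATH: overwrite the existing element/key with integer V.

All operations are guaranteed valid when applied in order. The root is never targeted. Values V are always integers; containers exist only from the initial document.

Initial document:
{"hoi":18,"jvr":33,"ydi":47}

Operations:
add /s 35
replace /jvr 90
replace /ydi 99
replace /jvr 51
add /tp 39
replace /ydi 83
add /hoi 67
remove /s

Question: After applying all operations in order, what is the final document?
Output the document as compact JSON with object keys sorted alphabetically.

After op 1 (add /s 35): {"hoi":18,"jvr":33,"s":35,"ydi":47}
After op 2 (replace /jvr 90): {"hoi":18,"jvr":90,"s":35,"ydi":47}
After op 3 (replace /ydi 99): {"hoi":18,"jvr":90,"s":35,"ydi":99}
After op 4 (replace /jvr 51): {"hoi":18,"jvr":51,"s":35,"ydi":99}
After op 5 (add /tp 39): {"hoi":18,"jvr":51,"s":35,"tp":39,"ydi":99}
After op 6 (replace /ydi 83): {"hoi":18,"jvr":51,"s":35,"tp":39,"ydi":83}
After op 7 (add /hoi 67): {"hoi":67,"jvr":51,"s":35,"tp":39,"ydi":83}
After op 8 (remove /s): {"hoi":67,"jvr":51,"tp":39,"ydi":83}

Answer: {"hoi":67,"jvr":51,"tp":39,"ydi":83}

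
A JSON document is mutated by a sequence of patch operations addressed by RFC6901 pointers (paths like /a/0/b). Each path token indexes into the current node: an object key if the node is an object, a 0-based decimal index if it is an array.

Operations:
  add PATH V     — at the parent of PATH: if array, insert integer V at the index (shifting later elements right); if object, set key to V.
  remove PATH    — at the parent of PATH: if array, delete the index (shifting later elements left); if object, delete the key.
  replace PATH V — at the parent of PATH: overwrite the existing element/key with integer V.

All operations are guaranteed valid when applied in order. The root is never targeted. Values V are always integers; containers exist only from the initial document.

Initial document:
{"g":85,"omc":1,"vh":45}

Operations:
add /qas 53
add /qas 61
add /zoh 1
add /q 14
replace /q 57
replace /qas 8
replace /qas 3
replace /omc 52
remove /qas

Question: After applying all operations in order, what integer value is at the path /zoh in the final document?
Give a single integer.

Answer: 1

Derivation:
After op 1 (add /qas 53): {"g":85,"omc":1,"qas":53,"vh":45}
After op 2 (add /qas 61): {"g":85,"omc":1,"qas":61,"vh":45}
After op 3 (add /zoh 1): {"g":85,"omc":1,"qas":61,"vh":45,"zoh":1}
After op 4 (add /q 14): {"g":85,"omc":1,"q":14,"qas":61,"vh":45,"zoh":1}
After op 5 (replace /q 57): {"g":85,"omc":1,"q":57,"qas":61,"vh":45,"zoh":1}
After op 6 (replace /qas 8): {"g":85,"omc":1,"q":57,"qas":8,"vh":45,"zoh":1}
After op 7 (replace /qas 3): {"g":85,"omc":1,"q":57,"qas":3,"vh":45,"zoh":1}
After op 8 (replace /omc 52): {"g":85,"omc":52,"q":57,"qas":3,"vh":45,"zoh":1}
After op 9 (remove /qas): {"g":85,"omc":52,"q":57,"vh":45,"zoh":1}
Value at /zoh: 1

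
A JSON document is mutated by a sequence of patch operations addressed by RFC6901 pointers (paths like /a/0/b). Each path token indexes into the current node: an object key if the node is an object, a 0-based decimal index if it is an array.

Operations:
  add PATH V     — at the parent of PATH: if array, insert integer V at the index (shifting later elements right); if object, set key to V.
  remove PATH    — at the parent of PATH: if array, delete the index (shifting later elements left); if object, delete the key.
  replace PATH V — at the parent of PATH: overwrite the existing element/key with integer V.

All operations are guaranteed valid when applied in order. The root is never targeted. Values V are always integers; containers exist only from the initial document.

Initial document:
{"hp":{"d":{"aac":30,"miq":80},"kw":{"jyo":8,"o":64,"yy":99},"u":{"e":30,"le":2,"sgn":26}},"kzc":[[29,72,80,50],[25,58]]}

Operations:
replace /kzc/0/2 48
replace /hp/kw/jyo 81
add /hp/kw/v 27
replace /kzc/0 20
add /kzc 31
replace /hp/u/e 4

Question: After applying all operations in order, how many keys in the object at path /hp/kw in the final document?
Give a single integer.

Answer: 4

Derivation:
After op 1 (replace /kzc/0/2 48): {"hp":{"d":{"aac":30,"miq":80},"kw":{"jyo":8,"o":64,"yy":99},"u":{"e":30,"le":2,"sgn":26}},"kzc":[[29,72,48,50],[25,58]]}
After op 2 (replace /hp/kw/jyo 81): {"hp":{"d":{"aac":30,"miq":80},"kw":{"jyo":81,"o":64,"yy":99},"u":{"e":30,"le":2,"sgn":26}},"kzc":[[29,72,48,50],[25,58]]}
After op 3 (add /hp/kw/v 27): {"hp":{"d":{"aac":30,"miq":80},"kw":{"jyo":81,"o":64,"v":27,"yy":99},"u":{"e":30,"le":2,"sgn":26}},"kzc":[[29,72,48,50],[25,58]]}
After op 4 (replace /kzc/0 20): {"hp":{"d":{"aac":30,"miq":80},"kw":{"jyo":81,"o":64,"v":27,"yy":99},"u":{"e":30,"le":2,"sgn":26}},"kzc":[20,[25,58]]}
After op 5 (add /kzc 31): {"hp":{"d":{"aac":30,"miq":80},"kw":{"jyo":81,"o":64,"v":27,"yy":99},"u":{"e":30,"le":2,"sgn":26}},"kzc":31}
After op 6 (replace /hp/u/e 4): {"hp":{"d":{"aac":30,"miq":80},"kw":{"jyo":81,"o":64,"v":27,"yy":99},"u":{"e":4,"le":2,"sgn":26}},"kzc":31}
Size at path /hp/kw: 4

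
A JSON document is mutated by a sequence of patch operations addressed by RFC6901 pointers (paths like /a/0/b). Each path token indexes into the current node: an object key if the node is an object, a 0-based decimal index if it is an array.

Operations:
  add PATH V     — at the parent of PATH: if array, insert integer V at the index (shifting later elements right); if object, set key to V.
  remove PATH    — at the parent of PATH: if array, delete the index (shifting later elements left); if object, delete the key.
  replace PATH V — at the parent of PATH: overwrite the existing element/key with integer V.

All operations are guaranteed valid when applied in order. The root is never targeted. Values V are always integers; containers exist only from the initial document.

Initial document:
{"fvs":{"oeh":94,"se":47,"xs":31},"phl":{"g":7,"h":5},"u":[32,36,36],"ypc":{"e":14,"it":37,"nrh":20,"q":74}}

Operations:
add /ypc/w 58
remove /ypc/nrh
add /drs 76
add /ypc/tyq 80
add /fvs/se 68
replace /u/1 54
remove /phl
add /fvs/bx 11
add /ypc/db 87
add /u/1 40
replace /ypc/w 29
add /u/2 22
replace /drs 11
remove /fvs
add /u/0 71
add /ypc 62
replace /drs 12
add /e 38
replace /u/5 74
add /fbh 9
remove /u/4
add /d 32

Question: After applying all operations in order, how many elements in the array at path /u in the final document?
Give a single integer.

Answer: 5

Derivation:
After op 1 (add /ypc/w 58): {"fvs":{"oeh":94,"se":47,"xs":31},"phl":{"g":7,"h":5},"u":[32,36,36],"ypc":{"e":14,"it":37,"nrh":20,"q":74,"w":58}}
After op 2 (remove /ypc/nrh): {"fvs":{"oeh":94,"se":47,"xs":31},"phl":{"g":7,"h":5},"u":[32,36,36],"ypc":{"e":14,"it":37,"q":74,"w":58}}
After op 3 (add /drs 76): {"drs":76,"fvs":{"oeh":94,"se":47,"xs":31},"phl":{"g":7,"h":5},"u":[32,36,36],"ypc":{"e":14,"it":37,"q":74,"w":58}}
After op 4 (add /ypc/tyq 80): {"drs":76,"fvs":{"oeh":94,"se":47,"xs":31},"phl":{"g":7,"h":5},"u":[32,36,36],"ypc":{"e":14,"it":37,"q":74,"tyq":80,"w":58}}
After op 5 (add /fvs/se 68): {"drs":76,"fvs":{"oeh":94,"se":68,"xs":31},"phl":{"g":7,"h":5},"u":[32,36,36],"ypc":{"e":14,"it":37,"q":74,"tyq":80,"w":58}}
After op 6 (replace /u/1 54): {"drs":76,"fvs":{"oeh":94,"se":68,"xs":31},"phl":{"g":7,"h":5},"u":[32,54,36],"ypc":{"e":14,"it":37,"q":74,"tyq":80,"w":58}}
After op 7 (remove /phl): {"drs":76,"fvs":{"oeh":94,"se":68,"xs":31},"u":[32,54,36],"ypc":{"e":14,"it":37,"q":74,"tyq":80,"w":58}}
After op 8 (add /fvs/bx 11): {"drs":76,"fvs":{"bx":11,"oeh":94,"se":68,"xs":31},"u":[32,54,36],"ypc":{"e":14,"it":37,"q":74,"tyq":80,"w":58}}
After op 9 (add /ypc/db 87): {"drs":76,"fvs":{"bx":11,"oeh":94,"se":68,"xs":31},"u":[32,54,36],"ypc":{"db":87,"e":14,"it":37,"q":74,"tyq":80,"w":58}}
After op 10 (add /u/1 40): {"drs":76,"fvs":{"bx":11,"oeh":94,"se":68,"xs":31},"u":[32,40,54,36],"ypc":{"db":87,"e":14,"it":37,"q":74,"tyq":80,"w":58}}
After op 11 (replace /ypc/w 29): {"drs":76,"fvs":{"bx":11,"oeh":94,"se":68,"xs":31},"u":[32,40,54,36],"ypc":{"db":87,"e":14,"it":37,"q":74,"tyq":80,"w":29}}
After op 12 (add /u/2 22): {"drs":76,"fvs":{"bx":11,"oeh":94,"se":68,"xs":31},"u":[32,40,22,54,36],"ypc":{"db":87,"e":14,"it":37,"q":74,"tyq":80,"w":29}}
After op 13 (replace /drs 11): {"drs":11,"fvs":{"bx":11,"oeh":94,"se":68,"xs":31},"u":[32,40,22,54,36],"ypc":{"db":87,"e":14,"it":37,"q":74,"tyq":80,"w":29}}
After op 14 (remove /fvs): {"drs":11,"u":[32,40,22,54,36],"ypc":{"db":87,"e":14,"it":37,"q":74,"tyq":80,"w":29}}
After op 15 (add /u/0 71): {"drs":11,"u":[71,32,40,22,54,36],"ypc":{"db":87,"e":14,"it":37,"q":74,"tyq":80,"w":29}}
After op 16 (add /ypc 62): {"drs":11,"u":[71,32,40,22,54,36],"ypc":62}
After op 17 (replace /drs 12): {"drs":12,"u":[71,32,40,22,54,36],"ypc":62}
After op 18 (add /e 38): {"drs":12,"e":38,"u":[71,32,40,22,54,36],"ypc":62}
After op 19 (replace /u/5 74): {"drs":12,"e":38,"u":[71,32,40,22,54,74],"ypc":62}
After op 20 (add /fbh 9): {"drs":12,"e":38,"fbh":9,"u":[71,32,40,22,54,74],"ypc":62}
After op 21 (remove /u/4): {"drs":12,"e":38,"fbh":9,"u":[71,32,40,22,74],"ypc":62}
After op 22 (add /d 32): {"d":32,"drs":12,"e":38,"fbh":9,"u":[71,32,40,22,74],"ypc":62}
Size at path /u: 5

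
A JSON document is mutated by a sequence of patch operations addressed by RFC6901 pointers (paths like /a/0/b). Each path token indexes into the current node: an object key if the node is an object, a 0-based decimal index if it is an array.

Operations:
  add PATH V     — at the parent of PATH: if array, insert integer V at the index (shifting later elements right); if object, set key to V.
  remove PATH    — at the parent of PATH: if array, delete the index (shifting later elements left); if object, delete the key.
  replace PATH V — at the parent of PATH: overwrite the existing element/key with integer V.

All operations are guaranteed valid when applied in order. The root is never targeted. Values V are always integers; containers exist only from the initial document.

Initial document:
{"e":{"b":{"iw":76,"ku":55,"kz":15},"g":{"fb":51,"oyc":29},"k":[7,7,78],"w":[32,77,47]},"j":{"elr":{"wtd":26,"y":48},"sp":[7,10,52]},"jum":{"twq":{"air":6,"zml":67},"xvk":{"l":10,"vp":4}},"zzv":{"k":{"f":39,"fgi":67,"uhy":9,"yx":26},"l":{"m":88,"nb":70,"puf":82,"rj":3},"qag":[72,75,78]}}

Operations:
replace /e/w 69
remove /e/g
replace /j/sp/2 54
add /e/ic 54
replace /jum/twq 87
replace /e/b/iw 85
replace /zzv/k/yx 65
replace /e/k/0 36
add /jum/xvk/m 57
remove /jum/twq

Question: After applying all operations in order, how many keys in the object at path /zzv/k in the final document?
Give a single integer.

After op 1 (replace /e/w 69): {"e":{"b":{"iw":76,"ku":55,"kz":15},"g":{"fb":51,"oyc":29},"k":[7,7,78],"w":69},"j":{"elr":{"wtd":26,"y":48},"sp":[7,10,52]},"jum":{"twq":{"air":6,"zml":67},"xvk":{"l":10,"vp":4}},"zzv":{"k":{"f":39,"fgi":67,"uhy":9,"yx":26},"l":{"m":88,"nb":70,"puf":82,"rj":3},"qag":[72,75,78]}}
After op 2 (remove /e/g): {"e":{"b":{"iw":76,"ku":55,"kz":15},"k":[7,7,78],"w":69},"j":{"elr":{"wtd":26,"y":48},"sp":[7,10,52]},"jum":{"twq":{"air":6,"zml":67},"xvk":{"l":10,"vp":4}},"zzv":{"k":{"f":39,"fgi":67,"uhy":9,"yx":26},"l":{"m":88,"nb":70,"puf":82,"rj":3},"qag":[72,75,78]}}
After op 3 (replace /j/sp/2 54): {"e":{"b":{"iw":76,"ku":55,"kz":15},"k":[7,7,78],"w":69},"j":{"elr":{"wtd":26,"y":48},"sp":[7,10,54]},"jum":{"twq":{"air":6,"zml":67},"xvk":{"l":10,"vp":4}},"zzv":{"k":{"f":39,"fgi":67,"uhy":9,"yx":26},"l":{"m":88,"nb":70,"puf":82,"rj":3},"qag":[72,75,78]}}
After op 4 (add /e/ic 54): {"e":{"b":{"iw":76,"ku":55,"kz":15},"ic":54,"k":[7,7,78],"w":69},"j":{"elr":{"wtd":26,"y":48},"sp":[7,10,54]},"jum":{"twq":{"air":6,"zml":67},"xvk":{"l":10,"vp":4}},"zzv":{"k":{"f":39,"fgi":67,"uhy":9,"yx":26},"l":{"m":88,"nb":70,"puf":82,"rj":3},"qag":[72,75,78]}}
After op 5 (replace /jum/twq 87): {"e":{"b":{"iw":76,"ku":55,"kz":15},"ic":54,"k":[7,7,78],"w":69},"j":{"elr":{"wtd":26,"y":48},"sp":[7,10,54]},"jum":{"twq":87,"xvk":{"l":10,"vp":4}},"zzv":{"k":{"f":39,"fgi":67,"uhy":9,"yx":26},"l":{"m":88,"nb":70,"puf":82,"rj":3},"qag":[72,75,78]}}
After op 6 (replace /e/b/iw 85): {"e":{"b":{"iw":85,"ku":55,"kz":15},"ic":54,"k":[7,7,78],"w":69},"j":{"elr":{"wtd":26,"y":48},"sp":[7,10,54]},"jum":{"twq":87,"xvk":{"l":10,"vp":4}},"zzv":{"k":{"f":39,"fgi":67,"uhy":9,"yx":26},"l":{"m":88,"nb":70,"puf":82,"rj":3},"qag":[72,75,78]}}
After op 7 (replace /zzv/k/yx 65): {"e":{"b":{"iw":85,"ku":55,"kz":15},"ic":54,"k":[7,7,78],"w":69},"j":{"elr":{"wtd":26,"y":48},"sp":[7,10,54]},"jum":{"twq":87,"xvk":{"l":10,"vp":4}},"zzv":{"k":{"f":39,"fgi":67,"uhy":9,"yx":65},"l":{"m":88,"nb":70,"puf":82,"rj":3},"qag":[72,75,78]}}
After op 8 (replace /e/k/0 36): {"e":{"b":{"iw":85,"ku":55,"kz":15},"ic":54,"k":[36,7,78],"w":69},"j":{"elr":{"wtd":26,"y":48},"sp":[7,10,54]},"jum":{"twq":87,"xvk":{"l":10,"vp":4}},"zzv":{"k":{"f":39,"fgi":67,"uhy":9,"yx":65},"l":{"m":88,"nb":70,"puf":82,"rj":3},"qag":[72,75,78]}}
After op 9 (add /jum/xvk/m 57): {"e":{"b":{"iw":85,"ku":55,"kz":15},"ic":54,"k":[36,7,78],"w":69},"j":{"elr":{"wtd":26,"y":48},"sp":[7,10,54]},"jum":{"twq":87,"xvk":{"l":10,"m":57,"vp":4}},"zzv":{"k":{"f":39,"fgi":67,"uhy":9,"yx":65},"l":{"m":88,"nb":70,"puf":82,"rj":3},"qag":[72,75,78]}}
After op 10 (remove /jum/twq): {"e":{"b":{"iw":85,"ku":55,"kz":15},"ic":54,"k":[36,7,78],"w":69},"j":{"elr":{"wtd":26,"y":48},"sp":[7,10,54]},"jum":{"xvk":{"l":10,"m":57,"vp":4}},"zzv":{"k":{"f":39,"fgi":67,"uhy":9,"yx":65},"l":{"m":88,"nb":70,"puf":82,"rj":3},"qag":[72,75,78]}}
Size at path /zzv/k: 4

Answer: 4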